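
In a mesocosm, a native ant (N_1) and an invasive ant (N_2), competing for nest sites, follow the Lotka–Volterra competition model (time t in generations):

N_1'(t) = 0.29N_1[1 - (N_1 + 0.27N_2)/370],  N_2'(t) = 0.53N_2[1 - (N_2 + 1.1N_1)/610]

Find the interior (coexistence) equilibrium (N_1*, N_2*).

Setting both brackets to zero gives the nullclines N_1 + 0.27N_2 = 370 and 1.1N_1 + N_2 = 610.
Substituting N_2 = 610 - 1.1N_1 into the first: N_1(1 - 0.27·1.1) = 370 - 0.27·610.
So N_1* = 205/0.703 = 292, and then N_2* = 610 - 1.1·292 = 289.

N_1* ≈ 292, N_2* ≈ 289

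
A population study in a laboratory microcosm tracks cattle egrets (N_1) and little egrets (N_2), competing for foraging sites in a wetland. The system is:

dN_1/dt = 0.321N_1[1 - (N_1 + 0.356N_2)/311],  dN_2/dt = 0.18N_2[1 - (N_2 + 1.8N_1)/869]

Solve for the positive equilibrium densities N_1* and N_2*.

Setting both brackets to zero gives the nullclines N_1 + 0.356N_2 = 311 and 1.8N_1 + N_2 = 869.
Substituting N_2 = 869 - 1.8N_1 into the first: N_1(1 - 0.356·1.8) = 311 - 0.356·869.
So N_1* = 1.64/0.359 = 4.55, and then N_2* = 869 - 1.8·4.55 = 861.

N_1* ≈ 4.55, N_2* ≈ 861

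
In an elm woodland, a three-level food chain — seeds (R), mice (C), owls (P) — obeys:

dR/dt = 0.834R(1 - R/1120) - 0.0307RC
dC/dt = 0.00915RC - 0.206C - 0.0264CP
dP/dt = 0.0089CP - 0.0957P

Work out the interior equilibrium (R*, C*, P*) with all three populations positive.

From dP/dt = 0: 0.0089C* = 0.0957, so C* = 10.8.
From dR/dt = 0: 0.834(1 - R*/1120) = 0.0307·10.8, giving R* = 1120·(1 - 0.396) = 677.
From dC/dt = 0: 0.00915·677 - 0.206 = 0.0264P*, so P* = 5.99/0.0264 = 227.

R* ≈ 677, C* ≈ 10.8, P* ≈ 227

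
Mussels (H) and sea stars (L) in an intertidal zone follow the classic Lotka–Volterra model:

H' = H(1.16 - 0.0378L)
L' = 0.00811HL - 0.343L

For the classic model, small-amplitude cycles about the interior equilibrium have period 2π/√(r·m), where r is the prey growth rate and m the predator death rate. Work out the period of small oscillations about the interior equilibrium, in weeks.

Here r = 1.16 and m = 0.343, so r·m = 0.398.
ω = √0.398 = 0.631 per week, hence T = 2π/ω ≈ 9.96 weeks.

T ≈ 9.96 weeks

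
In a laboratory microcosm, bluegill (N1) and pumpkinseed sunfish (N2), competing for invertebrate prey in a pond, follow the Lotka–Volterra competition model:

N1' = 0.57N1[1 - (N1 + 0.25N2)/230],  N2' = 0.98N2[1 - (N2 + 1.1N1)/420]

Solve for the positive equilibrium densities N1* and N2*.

Setting both brackets to zero gives the nullclines N1 + 0.25N2 = 230 and 1.1N1 + N2 = 420.
Substituting N2 = 420 - 1.1N1 into the first: N1(1 - 0.25·1.1) = 230 - 0.25·420.
So N1* = 125/0.725 = 172, and then N2* = 420 - 1.1·172 = 230.

N1* ≈ 172, N2* ≈ 230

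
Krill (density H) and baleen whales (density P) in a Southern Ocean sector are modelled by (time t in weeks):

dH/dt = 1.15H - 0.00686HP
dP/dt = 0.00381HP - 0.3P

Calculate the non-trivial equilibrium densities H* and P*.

H* ≈ 78.7, P* ≈ 168

Set dP/dt = 0 with P > 0: 0.00381H - 0.3 = 0, so H* = 0.3/0.00381 = 78.7.
Set dH/dt = 0 with H > 0: 1.15 - 0.00686P = 0, so P* = 1.15/0.00686 = 168.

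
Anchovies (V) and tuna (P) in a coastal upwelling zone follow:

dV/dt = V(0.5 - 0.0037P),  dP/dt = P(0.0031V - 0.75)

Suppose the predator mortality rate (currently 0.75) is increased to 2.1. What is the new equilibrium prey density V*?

At the interior fixed point, setting dP/dt = 0 with P > 0 fixes V* = (predator death rate)/(VP coefficient) — independent of the other coefficients.
With the change, V* = 2.1/0.0031 = 677; it rises from 242.

V* ≈ 677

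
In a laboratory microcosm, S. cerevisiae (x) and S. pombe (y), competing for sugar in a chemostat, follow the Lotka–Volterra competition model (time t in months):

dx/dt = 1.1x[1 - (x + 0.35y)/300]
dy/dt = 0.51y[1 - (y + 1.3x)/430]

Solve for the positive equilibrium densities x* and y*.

Setting both brackets to zero gives the nullclines x + 0.35y = 300 and 1.3x + y = 430.
Substituting y = 430 - 1.3x into the first: x(1 - 0.35·1.3) = 300 - 0.35·430.
So x* = 150/0.545 = 274, and then y* = 430 - 1.3·274 = 73.4.

x* ≈ 274, y* ≈ 73.4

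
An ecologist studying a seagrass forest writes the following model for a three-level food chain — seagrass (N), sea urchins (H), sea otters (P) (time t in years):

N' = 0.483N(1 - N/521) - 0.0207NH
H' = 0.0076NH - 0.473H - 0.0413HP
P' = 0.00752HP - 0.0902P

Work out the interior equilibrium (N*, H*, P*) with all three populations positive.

N* ≈ 253, H* ≈ 12, P* ≈ 35.1

From dP/dt = 0: 0.00752H* = 0.0902, so H* = 12.
From dN/dt = 0: 0.483(1 - N*/521) = 0.0207·12, giving N* = 521·(1 - 0.514) = 253.
From dH/dt = 0: 0.0076·253 - 0.473 = 0.0413P*, so P* = 1.45/0.0413 = 35.1.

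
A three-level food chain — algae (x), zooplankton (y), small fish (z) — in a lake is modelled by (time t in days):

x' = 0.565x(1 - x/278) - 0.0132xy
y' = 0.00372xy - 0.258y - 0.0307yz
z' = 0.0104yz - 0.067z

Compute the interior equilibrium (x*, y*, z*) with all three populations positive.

From dz/dt = 0: 0.0104y* = 0.067, so y* = 6.44.
From dx/dt = 0: 0.565(1 - x*/278) = 0.0132·6.44, giving x* = 278·(1 - 0.151) = 236.
From dy/dt = 0: 0.00372·236 - 0.258 = 0.0307z*, so z* = 0.621/0.0307 = 20.2.

x* ≈ 236, y* ≈ 6.44, z* ≈ 20.2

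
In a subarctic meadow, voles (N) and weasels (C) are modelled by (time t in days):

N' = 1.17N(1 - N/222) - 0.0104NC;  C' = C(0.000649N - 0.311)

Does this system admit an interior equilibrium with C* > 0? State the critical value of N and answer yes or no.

The predator equation gives dC/dt > 0 only when N > 0.311/0.000649 = 479.
Without the predator, N → K = 222. Since 222 < 479, the predator cannot invade.

Threshold N = 479; K < 479, so no, the predator goes extinct.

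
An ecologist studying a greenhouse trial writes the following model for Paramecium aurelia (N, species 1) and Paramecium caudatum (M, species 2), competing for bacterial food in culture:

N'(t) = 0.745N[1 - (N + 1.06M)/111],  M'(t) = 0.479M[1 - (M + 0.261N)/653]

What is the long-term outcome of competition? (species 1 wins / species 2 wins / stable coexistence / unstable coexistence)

Compare the nullcline intercepts: K1/α12 = 111/1.06 = 105 < K2 = 653; K2/α21 = 653/0.261 = 2500 > K1 = 111.
Since the inequalities point opposite ways, species 2 can invade but species 1 cannot.

species 2 excludes species 1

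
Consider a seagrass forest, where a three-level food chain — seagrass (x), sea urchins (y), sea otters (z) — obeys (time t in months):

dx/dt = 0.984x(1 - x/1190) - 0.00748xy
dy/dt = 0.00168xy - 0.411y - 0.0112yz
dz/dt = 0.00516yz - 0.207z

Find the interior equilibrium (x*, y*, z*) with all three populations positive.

From dz/dt = 0: 0.00516y* = 0.207, so y* = 40.1.
From dx/dt = 0: 0.984(1 - x*/1190) = 0.00748·40.1, giving x* = 1190·(1 - 0.305) = 827.
From dy/dt = 0: 0.00168·827 - 0.411 = 0.0112z*, so z* = 0.979/0.0112 = 87.4.

x* ≈ 827, y* ≈ 40.1, z* ≈ 87.4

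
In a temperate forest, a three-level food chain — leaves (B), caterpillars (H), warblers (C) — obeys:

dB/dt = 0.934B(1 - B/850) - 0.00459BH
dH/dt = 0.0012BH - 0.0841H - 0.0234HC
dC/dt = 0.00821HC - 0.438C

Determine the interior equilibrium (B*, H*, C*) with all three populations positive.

B* ≈ 627, H* ≈ 53.3, C* ≈ 28.6

From dC/dt = 0: 0.00821H* = 0.438, so H* = 53.3.
From dB/dt = 0: 0.934(1 - B*/850) = 0.00459·53.3, giving B* = 850·(1 - 0.262) = 627.
From dH/dt = 0: 0.0012·627 - 0.0841 = 0.0234C*, so C* = 0.668/0.0234 = 28.6.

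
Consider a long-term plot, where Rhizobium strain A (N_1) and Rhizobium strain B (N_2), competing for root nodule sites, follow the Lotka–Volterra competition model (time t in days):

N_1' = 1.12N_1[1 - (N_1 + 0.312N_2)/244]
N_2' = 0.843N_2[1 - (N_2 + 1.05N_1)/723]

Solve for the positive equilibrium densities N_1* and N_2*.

N_1* ≈ 27.4, N_2* ≈ 694

Setting both brackets to zero gives the nullclines N_1 + 0.312N_2 = 244 and 1.05N_1 + N_2 = 723.
Substituting N_2 = 723 - 1.05N_1 into the first: N_1(1 - 0.312·1.05) = 244 - 0.312·723.
So N_1* = 18.4/0.672 = 27.4, and then N_2* = 723 - 1.05·27.4 = 694.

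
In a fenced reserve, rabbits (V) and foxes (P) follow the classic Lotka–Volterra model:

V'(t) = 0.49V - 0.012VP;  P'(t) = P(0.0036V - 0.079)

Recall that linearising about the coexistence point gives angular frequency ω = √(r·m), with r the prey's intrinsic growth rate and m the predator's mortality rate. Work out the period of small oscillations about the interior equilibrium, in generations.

T ≈ 31.9 generations

Here r = 0.49 and m = 0.079, so r·m = 0.0387.
ω = √0.0387 = 0.197 per generation, hence T = 2π/ω ≈ 31.9 generations.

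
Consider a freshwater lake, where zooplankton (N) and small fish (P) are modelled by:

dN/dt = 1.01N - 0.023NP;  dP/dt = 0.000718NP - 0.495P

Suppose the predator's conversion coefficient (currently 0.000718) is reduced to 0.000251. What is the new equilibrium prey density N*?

At the interior fixed point, setting dP/dt = 0 with P > 0 fixes N* = (predator death rate)/(NP coefficient) — independent of the other coefficients.
With the change, N* = 0.495/0.000251 = 1970; it rises from 689.

N* ≈ 1970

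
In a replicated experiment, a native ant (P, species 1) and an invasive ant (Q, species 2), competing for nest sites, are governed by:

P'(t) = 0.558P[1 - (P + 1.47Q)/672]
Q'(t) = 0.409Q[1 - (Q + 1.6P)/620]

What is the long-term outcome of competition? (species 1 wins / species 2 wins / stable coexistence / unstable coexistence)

unstable coexistence (outcome depends on initial conditions)

Compare the nullcline intercepts: K1/α12 = 672/1.47 = 457 < K2 = 620; K2/α21 = 620/1.6 = 388 < K1 = 672.
Since both are reversed, neither can invade when rare; the interior point is a saddle.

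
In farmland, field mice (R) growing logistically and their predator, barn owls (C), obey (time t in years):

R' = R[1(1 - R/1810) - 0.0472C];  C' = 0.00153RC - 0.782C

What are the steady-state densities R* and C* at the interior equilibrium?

From dC/dt = 0 with C > 0: 0.00153R* = 0.782, so R* = 511.
Substitute into dR/dt = 0: 1(1 - 511/1810) = 0.0472C*.
The bracket is 0.718, giving C* = 0.718/0.0472 = 15.2.

R* ≈ 511, C* ≈ 15.2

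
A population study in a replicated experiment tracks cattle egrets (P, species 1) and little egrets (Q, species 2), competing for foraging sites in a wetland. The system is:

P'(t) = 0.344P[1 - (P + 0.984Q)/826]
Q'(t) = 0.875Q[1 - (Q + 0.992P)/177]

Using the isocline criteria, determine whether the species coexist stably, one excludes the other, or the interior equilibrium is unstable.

Compare the nullcline intercepts: K1/α12 = 826/0.984 = 839 > K2 = 177; K2/α21 = 177/0.992 = 178 < K1 = 826.
Since the inequalities point opposite ways, species 1 can invade but species 2 cannot.

species 1 excludes species 2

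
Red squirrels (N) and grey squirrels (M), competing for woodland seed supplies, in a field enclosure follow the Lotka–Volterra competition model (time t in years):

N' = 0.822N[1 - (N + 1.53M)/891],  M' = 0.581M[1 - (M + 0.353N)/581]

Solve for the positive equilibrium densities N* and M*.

N* ≈ 4.5, M* ≈ 579

Setting both brackets to zero gives the nullclines N + 1.53M = 891 and 0.353N + M = 581.
Substituting M = 581 - 0.353N into the first: N(1 - 1.53·0.353) = 891 - 1.53·581.
So N* = 2.07/0.46 = 4.5, and then M* = 581 - 0.353·4.5 = 579.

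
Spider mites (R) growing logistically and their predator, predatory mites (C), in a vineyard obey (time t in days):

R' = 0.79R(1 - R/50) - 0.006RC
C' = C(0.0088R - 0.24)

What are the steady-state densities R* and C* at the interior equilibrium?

R* ≈ 27.3, C* ≈ 59.8

From dC/dt = 0 with C > 0: 0.0088R* = 0.24, so R* = 27.3.
Substitute into dR/dt = 0: 0.79(1 - 27.3/50) = 0.006C*.
The bracket is 0.455, giving C* = 0.359/0.006 = 59.8.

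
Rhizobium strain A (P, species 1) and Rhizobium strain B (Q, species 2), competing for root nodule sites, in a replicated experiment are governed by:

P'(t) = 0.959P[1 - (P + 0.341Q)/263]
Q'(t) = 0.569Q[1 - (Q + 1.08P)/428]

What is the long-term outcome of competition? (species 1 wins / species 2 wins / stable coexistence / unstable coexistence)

stable coexistence

Compare the nullcline intercepts: K1/α12 = 263/0.341 = 771 > K2 = 428; K2/α21 = 428/1.08 = 396 > K1 = 263.
Since both inequalities hold, each species can invade when rare, so the interior equilibrium is stable.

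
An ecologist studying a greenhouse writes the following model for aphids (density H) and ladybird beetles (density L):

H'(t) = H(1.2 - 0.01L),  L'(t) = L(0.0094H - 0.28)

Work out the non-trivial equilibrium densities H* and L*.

H* ≈ 29.8, L* ≈ 120

Set dL/dt = 0 with L > 0: 0.0094H - 0.28 = 0, so H* = 0.28/0.0094 = 29.8.
Set dH/dt = 0 with H > 0: 1.2 - 0.01L = 0, so L* = 1.2/0.01 = 120.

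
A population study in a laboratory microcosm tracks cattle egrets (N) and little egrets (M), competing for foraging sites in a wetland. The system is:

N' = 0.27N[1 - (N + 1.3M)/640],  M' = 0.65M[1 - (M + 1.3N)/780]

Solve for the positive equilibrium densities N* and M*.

N* ≈ 542, M* ≈ 75.4

Setting both brackets to zero gives the nullclines N + 1.3M = 640 and 1.3N + M = 780.
Substituting M = 780 - 1.3N into the first: N(1 - 1.3·1.3) = 640 - 1.3·780.
So N* = -374/-0.69 = 542, and then M* = 780 - 1.3·542 = 75.4.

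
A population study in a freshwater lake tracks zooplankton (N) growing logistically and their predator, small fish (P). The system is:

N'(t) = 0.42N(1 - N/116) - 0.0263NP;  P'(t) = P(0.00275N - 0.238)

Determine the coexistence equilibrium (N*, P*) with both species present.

From dP/dt = 0 with P > 0: 0.00275N* = 0.238, so N* = 86.5.
Substitute into dN/dt = 0: 0.42(1 - 86.5/116) = 0.0263P*.
The bracket is 0.254, giving P* = 0.107/0.0263 = 4.05.

N* ≈ 86.5, P* ≈ 4.05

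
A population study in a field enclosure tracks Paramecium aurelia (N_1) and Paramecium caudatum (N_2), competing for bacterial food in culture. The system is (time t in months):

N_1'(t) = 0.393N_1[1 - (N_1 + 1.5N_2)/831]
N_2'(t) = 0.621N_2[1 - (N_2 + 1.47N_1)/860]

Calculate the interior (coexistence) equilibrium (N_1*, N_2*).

Setting both brackets to zero gives the nullclines N_1 + 1.5N_2 = 831 and 1.47N_1 + N_2 = 860.
Substituting N_2 = 860 - 1.47N_1 into the first: N_1(1 - 1.5·1.47) = 831 - 1.5·860.
So N_1* = -459/-1.21 = 381, and then N_2* = 860 - 1.47·381 = 300.

N_1* ≈ 381, N_2* ≈ 300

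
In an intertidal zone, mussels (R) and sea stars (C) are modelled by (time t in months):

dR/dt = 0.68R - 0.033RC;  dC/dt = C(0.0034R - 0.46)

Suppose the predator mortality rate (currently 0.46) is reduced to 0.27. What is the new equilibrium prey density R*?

R* ≈ 79.4

At the interior fixed point, setting dC/dt = 0 with C > 0 fixes R* = (predator death rate)/(RC coefficient) — independent of the other coefficients.
With the change, R* = 0.27/0.0034 = 79.4; it falls from 135.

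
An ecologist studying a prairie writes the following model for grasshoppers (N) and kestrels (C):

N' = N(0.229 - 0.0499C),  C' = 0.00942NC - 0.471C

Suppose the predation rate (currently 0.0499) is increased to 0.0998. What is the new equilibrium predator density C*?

At the interior fixed point, setting dN/dt = 0 with N > 0 fixes C* = (prey growth rate)/(NC coefficient) — independent of the other coefficients.
With the change, C* = 0.229/0.0998 = 2.29; it falls from 4.59.

C* ≈ 2.29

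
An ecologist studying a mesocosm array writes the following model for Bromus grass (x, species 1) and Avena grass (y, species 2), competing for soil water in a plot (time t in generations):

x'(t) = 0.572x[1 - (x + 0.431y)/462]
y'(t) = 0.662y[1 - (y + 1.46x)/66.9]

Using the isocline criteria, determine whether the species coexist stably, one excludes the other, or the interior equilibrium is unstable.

species 1 excludes species 2

Compare the nullcline intercepts: K1/α12 = 462/0.431 = 1070 > K2 = 66.9; K2/α21 = 66.9/1.46 = 45.8 < K1 = 462.
Since the inequalities point opposite ways, species 1 can invade but species 2 cannot.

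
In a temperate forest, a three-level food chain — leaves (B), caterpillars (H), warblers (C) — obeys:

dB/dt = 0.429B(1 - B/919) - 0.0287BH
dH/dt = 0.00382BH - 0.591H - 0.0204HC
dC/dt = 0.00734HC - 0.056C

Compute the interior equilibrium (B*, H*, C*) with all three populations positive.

From dC/dt = 0: 0.00734H* = 0.056, so H* = 7.63.
From dB/dt = 0: 0.429(1 - B*/919) = 0.0287·7.63, giving B* = 919·(1 - 0.51) = 450.
From dH/dt = 0: 0.00382·450 - 0.591 = 0.0204C*, so C* = 1.13/0.0204 = 55.3.

B* ≈ 450, H* ≈ 7.63, C* ≈ 55.3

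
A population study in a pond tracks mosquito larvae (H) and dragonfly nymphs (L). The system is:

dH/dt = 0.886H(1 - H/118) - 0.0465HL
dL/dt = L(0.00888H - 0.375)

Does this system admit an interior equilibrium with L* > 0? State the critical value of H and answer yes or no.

The predator equation gives dL/dt > 0 only when H > 0.375/0.00888 = 42.2.
Without the predator, H → K = 118. Since 118 > 42.2, the predator can invade and persist.

Threshold H = 42.2; K > 42.2, so yes, the predator persists.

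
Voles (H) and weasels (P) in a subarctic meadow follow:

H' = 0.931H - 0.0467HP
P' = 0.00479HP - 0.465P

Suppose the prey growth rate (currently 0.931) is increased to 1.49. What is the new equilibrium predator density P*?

P* ≈ 31.9

At the interior fixed point, setting dH/dt = 0 with H > 0 fixes P* = (prey growth rate)/(HP coefficient) — independent of the other coefficients.
With the change, P* = 1.49/0.0467 = 31.9; it rises from 19.9.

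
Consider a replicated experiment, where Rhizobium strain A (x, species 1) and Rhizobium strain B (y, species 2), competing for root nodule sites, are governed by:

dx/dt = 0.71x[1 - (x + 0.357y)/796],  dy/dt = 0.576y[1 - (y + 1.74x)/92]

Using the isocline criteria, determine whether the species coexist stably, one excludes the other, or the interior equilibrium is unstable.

Compare the nullcline intercepts: K1/α12 = 796/0.357 = 2230 > K2 = 92; K2/α21 = 92/1.74 = 52.9 < K1 = 796.
Since the inequalities point opposite ways, species 1 can invade but species 2 cannot.

species 1 excludes species 2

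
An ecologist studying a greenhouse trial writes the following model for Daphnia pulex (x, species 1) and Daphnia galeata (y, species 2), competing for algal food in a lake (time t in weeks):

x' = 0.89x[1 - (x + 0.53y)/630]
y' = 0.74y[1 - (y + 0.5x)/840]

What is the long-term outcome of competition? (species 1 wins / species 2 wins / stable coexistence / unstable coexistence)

Compare the nullcline intercepts: K1/α12 = 630/0.53 = 1190 > K2 = 840; K2/α21 = 840/0.5 = 1680 > K1 = 630.
Since both inequalities hold, each species can invade when rare, so the interior equilibrium is stable.

stable coexistence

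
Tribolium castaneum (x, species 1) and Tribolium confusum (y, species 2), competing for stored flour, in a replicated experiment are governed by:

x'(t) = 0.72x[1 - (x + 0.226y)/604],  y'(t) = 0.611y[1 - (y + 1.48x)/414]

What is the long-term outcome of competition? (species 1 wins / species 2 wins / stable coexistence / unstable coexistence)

Compare the nullcline intercepts: K1/α12 = 604/0.226 = 2670 > K2 = 414; K2/α21 = 414/1.48 = 280 < K1 = 604.
Since the inequalities point opposite ways, species 1 can invade but species 2 cannot.

species 1 excludes species 2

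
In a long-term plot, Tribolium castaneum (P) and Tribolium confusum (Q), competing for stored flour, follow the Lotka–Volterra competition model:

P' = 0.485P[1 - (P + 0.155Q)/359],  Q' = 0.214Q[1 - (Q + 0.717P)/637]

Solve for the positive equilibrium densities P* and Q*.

Setting both brackets to zero gives the nullclines P + 0.155Q = 359 and 0.717P + Q = 637.
Substituting Q = 637 - 0.717P into the first: P(1 - 0.155·0.717) = 359 - 0.155·637.
So P* = 260/0.889 = 293, and then Q* = 637 - 0.717·293 = 427.

P* ≈ 293, Q* ≈ 427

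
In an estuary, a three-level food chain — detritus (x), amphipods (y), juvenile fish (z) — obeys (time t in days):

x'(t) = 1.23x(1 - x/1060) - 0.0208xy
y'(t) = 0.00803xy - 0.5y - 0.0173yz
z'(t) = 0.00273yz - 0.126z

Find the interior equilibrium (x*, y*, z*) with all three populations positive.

From dz/dt = 0: 0.00273y* = 0.126, so y* = 46.2.
From dx/dt = 0: 1.23(1 - x*/1060) = 0.0208·46.2, giving x* = 1060·(1 - 0.78) = 233.
From dy/dt = 0: 0.00803·233 - 0.5 = 0.0173z*, so z* = 1.37/0.0173 = 79.1.

x* ≈ 233, y* ≈ 46.2, z* ≈ 79.1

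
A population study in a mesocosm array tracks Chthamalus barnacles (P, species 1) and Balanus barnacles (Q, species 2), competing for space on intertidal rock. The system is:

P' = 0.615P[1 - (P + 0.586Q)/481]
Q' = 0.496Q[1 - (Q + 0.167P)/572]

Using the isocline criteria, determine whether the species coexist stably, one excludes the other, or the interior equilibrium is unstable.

stable coexistence

Compare the nullcline intercepts: K1/α12 = 481/0.586 = 821 > K2 = 572; K2/α21 = 572/0.167 = 3430 > K1 = 481.
Since both inequalities hold, each species can invade when rare, so the interior equilibrium is stable.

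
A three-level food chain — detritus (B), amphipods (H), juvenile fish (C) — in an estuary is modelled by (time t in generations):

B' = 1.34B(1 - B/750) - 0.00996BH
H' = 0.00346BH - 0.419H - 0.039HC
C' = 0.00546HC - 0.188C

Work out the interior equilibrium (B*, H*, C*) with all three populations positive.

B* ≈ 558, H* ≈ 34.4, C* ≈ 38.8

From dC/dt = 0: 0.00546H* = 0.188, so H* = 34.4.
From dB/dt = 0: 1.34(1 - B*/750) = 0.00996·34.4, giving B* = 750·(1 - 0.256) = 558.
From dH/dt = 0: 0.00346·558 - 0.419 = 0.039C*, so C* = 1.51/0.039 = 38.8.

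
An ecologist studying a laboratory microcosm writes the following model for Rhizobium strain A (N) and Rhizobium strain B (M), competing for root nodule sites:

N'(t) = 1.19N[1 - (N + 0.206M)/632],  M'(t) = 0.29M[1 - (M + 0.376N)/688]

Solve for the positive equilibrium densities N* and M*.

N* ≈ 531, M* ≈ 488

Setting both brackets to zero gives the nullclines N + 0.206M = 632 and 0.376N + M = 688.
Substituting M = 688 - 0.376N into the first: N(1 - 0.206·0.376) = 632 - 0.206·688.
So N* = 490/0.923 = 531, and then M* = 688 - 0.376·531 = 488.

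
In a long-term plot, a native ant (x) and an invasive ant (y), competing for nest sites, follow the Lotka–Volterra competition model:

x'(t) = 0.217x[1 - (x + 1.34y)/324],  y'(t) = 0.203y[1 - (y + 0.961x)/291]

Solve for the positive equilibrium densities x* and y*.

x* ≈ 229, y* ≈ 70.8

Setting both brackets to zero gives the nullclines x + 1.34y = 324 and 0.961x + y = 291.
Substituting y = 291 - 0.961x into the first: x(1 - 1.34·0.961) = 324 - 1.34·291.
So x* = -65.9/-0.288 = 229, and then y* = 291 - 0.961·229 = 70.8.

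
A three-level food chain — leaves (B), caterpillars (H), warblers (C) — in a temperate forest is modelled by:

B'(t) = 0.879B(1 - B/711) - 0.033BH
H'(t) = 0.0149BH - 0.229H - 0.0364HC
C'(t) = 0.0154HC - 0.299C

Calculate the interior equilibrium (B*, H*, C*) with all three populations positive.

From dC/dt = 0: 0.0154H* = 0.299, so H* = 19.4.
From dB/dt = 0: 0.879(1 - B*/711) = 0.033·19.4, giving B* = 711·(1 - 0.729) = 193.
From dH/dt = 0: 0.0149·193 - 0.229 = 0.0364C*, so C* = 2.64/0.0364 = 72.6.

B* ≈ 193, H* ≈ 19.4, C* ≈ 72.6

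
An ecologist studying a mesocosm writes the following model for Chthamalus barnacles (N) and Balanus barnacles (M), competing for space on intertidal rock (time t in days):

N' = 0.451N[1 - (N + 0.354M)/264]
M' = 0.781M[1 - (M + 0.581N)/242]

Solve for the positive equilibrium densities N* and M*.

N* ≈ 225, M* ≈ 112

Setting both brackets to zero gives the nullclines N + 0.354M = 264 and 0.581N + M = 242.
Substituting M = 242 - 0.581N into the first: N(1 - 0.354·0.581) = 264 - 0.354·242.
So N* = 178/0.794 = 225, and then M* = 242 - 0.581·225 = 112.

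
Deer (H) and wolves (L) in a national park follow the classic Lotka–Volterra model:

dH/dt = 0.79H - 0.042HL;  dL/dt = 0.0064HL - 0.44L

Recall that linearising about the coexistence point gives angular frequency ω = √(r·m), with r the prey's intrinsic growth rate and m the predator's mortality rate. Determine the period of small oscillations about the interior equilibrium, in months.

Here r = 0.79 and m = 0.44, so r·m = 0.348.
ω = √0.348 = 0.59 per month, hence T = 2π/ω ≈ 10.7 months.

T ≈ 10.7 months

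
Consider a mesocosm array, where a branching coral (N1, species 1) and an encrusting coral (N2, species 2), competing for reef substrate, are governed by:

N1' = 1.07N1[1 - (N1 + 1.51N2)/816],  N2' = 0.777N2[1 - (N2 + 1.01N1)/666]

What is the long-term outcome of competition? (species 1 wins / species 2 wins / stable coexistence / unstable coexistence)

unstable coexistence (outcome depends on initial conditions)

Compare the nullcline intercepts: K1/α12 = 816/1.51 = 540 < K2 = 666; K2/α21 = 666/1.01 = 659 < K1 = 816.
Since both are reversed, neither can invade when rare; the interior point is a saddle.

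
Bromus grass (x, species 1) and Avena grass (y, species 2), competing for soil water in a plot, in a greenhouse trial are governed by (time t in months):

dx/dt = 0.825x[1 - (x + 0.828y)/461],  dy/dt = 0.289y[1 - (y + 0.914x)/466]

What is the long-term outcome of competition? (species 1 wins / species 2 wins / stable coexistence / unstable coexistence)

stable coexistence

Compare the nullcline intercepts: K1/α12 = 461/0.828 = 557 > K2 = 466; K2/α21 = 466/0.914 = 510 > K1 = 461.
Since both inequalities hold, each species can invade when rare, so the interior equilibrium is stable.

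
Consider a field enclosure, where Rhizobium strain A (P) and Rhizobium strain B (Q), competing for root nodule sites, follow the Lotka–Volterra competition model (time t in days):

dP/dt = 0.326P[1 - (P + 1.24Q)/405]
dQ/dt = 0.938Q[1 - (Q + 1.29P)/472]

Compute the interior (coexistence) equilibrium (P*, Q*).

P* ≈ 301, Q* ≈ 84.1

Setting both brackets to zero gives the nullclines P + 1.24Q = 405 and 1.29P + Q = 472.
Substituting Q = 472 - 1.29P into the first: P(1 - 1.24·1.29) = 405 - 1.24·472.
So P* = -180/-0.6 = 301, and then Q* = 472 - 1.29·301 = 84.1.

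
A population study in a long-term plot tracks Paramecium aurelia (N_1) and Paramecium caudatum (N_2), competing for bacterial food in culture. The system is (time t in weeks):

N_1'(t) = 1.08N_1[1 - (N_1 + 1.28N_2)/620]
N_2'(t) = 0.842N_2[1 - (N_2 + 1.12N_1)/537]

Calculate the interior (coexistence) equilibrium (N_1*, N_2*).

N_1* ≈ 155, N_2* ≈ 363

Setting both brackets to zero gives the nullclines N_1 + 1.28N_2 = 620 and 1.12N_1 + N_2 = 537.
Substituting N_2 = 537 - 1.12N_1 into the first: N_1(1 - 1.28·1.12) = 620 - 1.28·537.
So N_1* = -67.4/-0.434 = 155, and then N_2* = 537 - 1.12·155 = 363.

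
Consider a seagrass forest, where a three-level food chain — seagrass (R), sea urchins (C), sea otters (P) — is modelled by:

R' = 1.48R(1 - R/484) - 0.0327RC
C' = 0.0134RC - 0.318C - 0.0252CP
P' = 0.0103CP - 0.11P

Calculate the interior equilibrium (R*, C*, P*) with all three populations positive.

From dP/dt = 0: 0.0103C* = 0.11, so C* = 10.7.
From dR/dt = 0: 1.48(1 - R*/484) = 0.0327·10.7, giving R* = 484·(1 - 0.236) = 370.
From dC/dt = 0: 0.0134·370 - 0.318 = 0.0252P*, so P* = 4.64/0.0252 = 184.

R* ≈ 370, C* ≈ 10.7, P* ≈ 184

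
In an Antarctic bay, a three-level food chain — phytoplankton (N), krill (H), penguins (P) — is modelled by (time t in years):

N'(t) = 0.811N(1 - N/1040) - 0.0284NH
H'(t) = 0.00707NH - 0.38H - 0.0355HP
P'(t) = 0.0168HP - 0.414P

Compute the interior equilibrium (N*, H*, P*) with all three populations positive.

N* ≈ 143, H* ≈ 24.6, P* ≈ 17.7

From dP/dt = 0: 0.0168H* = 0.414, so H* = 24.6.
From dN/dt = 0: 0.811(1 - N*/1040) = 0.0284·24.6, giving N* = 1040·(1 - 0.863) = 143.
From dH/dt = 0: 0.00707·143 - 0.38 = 0.0355P*, so P* = 0.628/0.0355 = 17.7.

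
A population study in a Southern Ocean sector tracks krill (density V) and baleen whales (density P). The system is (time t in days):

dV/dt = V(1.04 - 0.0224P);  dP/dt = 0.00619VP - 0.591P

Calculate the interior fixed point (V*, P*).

Set dP/dt = 0 with P > 0: 0.00619V - 0.591 = 0, so V* = 0.591/0.00619 = 95.5.
Set dV/dt = 0 with V > 0: 1.04 - 0.0224P = 0, so P* = 1.04/0.0224 = 46.4.

V* ≈ 95.5, P* ≈ 46.4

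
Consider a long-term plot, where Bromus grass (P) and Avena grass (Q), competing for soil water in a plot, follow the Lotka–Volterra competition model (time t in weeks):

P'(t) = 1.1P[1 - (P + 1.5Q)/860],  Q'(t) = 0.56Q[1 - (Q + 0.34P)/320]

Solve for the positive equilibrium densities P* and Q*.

P* ≈ 776, Q* ≈ 56.3

Setting both brackets to zero gives the nullclines P + 1.5Q = 860 and 0.34P + Q = 320.
Substituting Q = 320 - 0.34P into the first: P(1 - 1.5·0.34) = 860 - 1.5·320.
So P* = 380/0.49 = 776, and then Q* = 320 - 0.34·776 = 56.3.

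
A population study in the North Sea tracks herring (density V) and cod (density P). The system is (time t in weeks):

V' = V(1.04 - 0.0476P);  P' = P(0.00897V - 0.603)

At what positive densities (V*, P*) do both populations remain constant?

V* ≈ 67.2, P* ≈ 21.8

Set dP/dt = 0 with P > 0: 0.00897V - 0.603 = 0, so V* = 0.603/0.00897 = 67.2.
Set dV/dt = 0 with V > 0: 1.04 - 0.0476P = 0, so P* = 1.04/0.0476 = 21.8.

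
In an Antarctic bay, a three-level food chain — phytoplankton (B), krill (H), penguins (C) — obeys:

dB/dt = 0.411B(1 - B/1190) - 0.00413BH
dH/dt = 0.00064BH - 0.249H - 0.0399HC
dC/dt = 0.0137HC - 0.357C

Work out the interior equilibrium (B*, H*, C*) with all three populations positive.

From dC/dt = 0: 0.0137H* = 0.357, so H* = 26.1.
From dB/dt = 0: 0.411(1 - B*/1190) = 0.00413·26.1, giving B* = 1190·(1 - 0.262) = 878.
From dH/dt = 0: 0.00064·878 - 0.249 = 0.0399C*, so C* = 0.313/0.0399 = 7.85.

B* ≈ 878, H* ≈ 26.1, C* ≈ 7.85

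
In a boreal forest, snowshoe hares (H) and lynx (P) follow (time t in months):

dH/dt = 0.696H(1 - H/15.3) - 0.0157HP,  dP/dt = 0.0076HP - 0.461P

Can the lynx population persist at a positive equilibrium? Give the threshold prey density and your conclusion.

Threshold H = 60.7; K < 60.7, so no, the predator goes extinct.

The predator equation gives dP/dt > 0 only when H > 0.461/0.0076 = 60.7.
Without the predator, H → K = 15.3. Since 15.3 < 60.7, the predator cannot invade.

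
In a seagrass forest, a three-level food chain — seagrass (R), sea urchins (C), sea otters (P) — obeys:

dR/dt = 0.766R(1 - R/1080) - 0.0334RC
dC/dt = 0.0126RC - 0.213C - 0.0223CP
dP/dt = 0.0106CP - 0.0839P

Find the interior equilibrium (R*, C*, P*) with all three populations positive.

R* ≈ 707, C* ≈ 7.92, P* ≈ 390

From dP/dt = 0: 0.0106C* = 0.0839, so C* = 7.92.
From dR/dt = 0: 0.766(1 - R*/1080) = 0.0334·7.92, giving R* = 1080·(1 - 0.345) = 707.
From dC/dt = 0: 0.0126·707 - 0.213 = 0.0223P*, so P* = 8.7/0.0223 = 390.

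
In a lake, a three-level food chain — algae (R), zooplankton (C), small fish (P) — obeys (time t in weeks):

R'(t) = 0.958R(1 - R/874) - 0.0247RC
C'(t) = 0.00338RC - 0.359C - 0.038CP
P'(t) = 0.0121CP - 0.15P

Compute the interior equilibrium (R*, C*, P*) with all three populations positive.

From dP/dt = 0: 0.0121C* = 0.15, so C* = 12.4.
From dR/dt = 0: 0.958(1 - R*/874) = 0.0247·12.4, giving R* = 874·(1 - 0.32) = 595.
From dC/dt = 0: 0.00338·595 - 0.359 = 0.038P*, so P* = 1.65/0.038 = 43.4.

R* ≈ 595, C* ≈ 12.4, P* ≈ 43.4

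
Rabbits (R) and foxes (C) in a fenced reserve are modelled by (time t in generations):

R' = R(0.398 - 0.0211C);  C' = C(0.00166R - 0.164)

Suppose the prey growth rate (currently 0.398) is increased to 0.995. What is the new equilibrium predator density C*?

C* ≈ 47.2

At the interior fixed point, setting dR/dt = 0 with R > 0 fixes C* = (prey growth rate)/(RC coefficient) — independent of the other coefficients.
With the change, C* = 0.995/0.0211 = 47.2; it rises from 18.9.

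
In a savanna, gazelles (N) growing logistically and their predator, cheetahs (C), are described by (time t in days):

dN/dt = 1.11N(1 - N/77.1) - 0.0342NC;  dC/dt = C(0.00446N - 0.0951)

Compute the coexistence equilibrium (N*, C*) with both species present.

From dC/dt = 0 with C > 0: 0.00446N* = 0.0951, so N* = 21.3.
Substitute into dN/dt = 0: 1.11(1 - 21.3/77.1) = 0.0342C*.
The bracket is 0.723, giving C* = 0.803/0.0342 = 23.5.

N* ≈ 21.3, C* ≈ 23.5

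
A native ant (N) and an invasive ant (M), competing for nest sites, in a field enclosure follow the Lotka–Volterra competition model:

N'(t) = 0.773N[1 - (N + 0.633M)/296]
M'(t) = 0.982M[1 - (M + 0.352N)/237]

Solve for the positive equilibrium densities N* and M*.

Setting both brackets to zero gives the nullclines N + 0.633M = 296 and 0.352N + M = 237.
Substituting M = 237 - 0.352N into the first: N(1 - 0.633·0.352) = 296 - 0.633·237.
So N* = 146/0.777 = 188, and then M* = 237 - 0.352·188 = 171.

N* ≈ 188, M* ≈ 171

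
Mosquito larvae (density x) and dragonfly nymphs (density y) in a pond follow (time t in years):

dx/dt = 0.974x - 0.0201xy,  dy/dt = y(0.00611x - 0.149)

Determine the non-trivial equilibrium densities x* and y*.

Set dy/dt = 0 with y > 0: 0.00611x - 0.149 = 0, so x* = 0.149/0.00611 = 24.4.
Set dx/dt = 0 with x > 0: 0.974 - 0.0201y = 0, so y* = 0.974/0.0201 = 48.5.

x* ≈ 24.4, y* ≈ 48.5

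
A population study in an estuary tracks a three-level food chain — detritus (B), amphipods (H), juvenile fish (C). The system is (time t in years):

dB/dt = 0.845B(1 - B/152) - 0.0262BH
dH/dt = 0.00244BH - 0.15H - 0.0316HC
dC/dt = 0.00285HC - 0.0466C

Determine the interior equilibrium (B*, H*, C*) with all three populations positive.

B* ≈ 74.9, H* ≈ 16.4, C* ≈ 1.04

From dC/dt = 0: 0.00285H* = 0.0466, so H* = 16.4.
From dB/dt = 0: 0.845(1 - B*/152) = 0.0262·16.4, giving B* = 152·(1 - 0.507) = 74.9.
From dH/dt = 0: 0.00244·74.9 - 0.15 = 0.0316C*, so C* = 0.0329/0.0316 = 1.04.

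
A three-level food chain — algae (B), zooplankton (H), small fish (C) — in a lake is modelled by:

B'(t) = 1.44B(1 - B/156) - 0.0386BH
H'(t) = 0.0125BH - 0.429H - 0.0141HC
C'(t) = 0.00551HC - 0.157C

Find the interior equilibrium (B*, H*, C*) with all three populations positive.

B* ≈ 36.8, H* ≈ 28.5, C* ≈ 2.24

From dC/dt = 0: 0.00551H* = 0.157, so H* = 28.5.
From dB/dt = 0: 1.44(1 - B*/156) = 0.0386·28.5, giving B* = 156·(1 - 0.764) = 36.8.
From dH/dt = 0: 0.0125·36.8 - 0.429 = 0.0141C*, so C* = 0.0316/0.0141 = 2.24.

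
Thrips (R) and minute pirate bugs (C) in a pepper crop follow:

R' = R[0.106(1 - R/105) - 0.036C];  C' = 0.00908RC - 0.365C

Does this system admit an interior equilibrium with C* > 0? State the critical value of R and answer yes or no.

The predator equation gives dC/dt > 0 only when R > 0.365/0.00908 = 40.2.
Without the predator, R → K = 105. Since 105 > 40.2, the predator can invade and persist.

Threshold R = 40.2; K > 40.2, so yes, the predator persists.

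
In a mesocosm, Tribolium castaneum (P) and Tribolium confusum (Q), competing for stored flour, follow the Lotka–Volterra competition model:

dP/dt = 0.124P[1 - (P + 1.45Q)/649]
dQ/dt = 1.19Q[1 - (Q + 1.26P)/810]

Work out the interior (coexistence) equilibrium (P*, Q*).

P* ≈ 635, Q* ≈ 9.36

Setting both brackets to zero gives the nullclines P + 1.45Q = 649 and 1.26P + Q = 810.
Substituting Q = 810 - 1.26P into the first: P(1 - 1.45·1.26) = 649 - 1.45·810.
So P* = -526/-0.827 = 635, and then Q* = 810 - 1.26·635 = 9.36.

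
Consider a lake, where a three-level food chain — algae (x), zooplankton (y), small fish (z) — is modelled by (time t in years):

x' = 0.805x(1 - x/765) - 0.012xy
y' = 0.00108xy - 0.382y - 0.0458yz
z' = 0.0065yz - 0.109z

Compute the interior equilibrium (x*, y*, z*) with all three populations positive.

From dz/dt = 0: 0.0065y* = 0.109, so y* = 16.8.
From dx/dt = 0: 0.805(1 - x*/765) = 0.012·16.8, giving x* = 765·(1 - 0.25) = 574.
From dy/dt = 0: 0.00108·574 - 0.382 = 0.0458z*, so z* = 0.238/0.0458 = 5.19.

x* ≈ 574, y* ≈ 16.8, z* ≈ 5.19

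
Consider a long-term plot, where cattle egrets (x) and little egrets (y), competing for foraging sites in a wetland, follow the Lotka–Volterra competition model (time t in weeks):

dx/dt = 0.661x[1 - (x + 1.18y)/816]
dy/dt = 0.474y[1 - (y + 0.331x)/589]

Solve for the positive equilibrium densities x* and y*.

Setting both brackets to zero gives the nullclines x + 1.18y = 816 and 0.331x + y = 589.
Substituting y = 589 - 0.331x into the first: x(1 - 1.18·0.331) = 816 - 1.18·589.
So x* = 121/0.609 = 199, and then y* = 589 - 0.331·199 = 523.

x* ≈ 199, y* ≈ 523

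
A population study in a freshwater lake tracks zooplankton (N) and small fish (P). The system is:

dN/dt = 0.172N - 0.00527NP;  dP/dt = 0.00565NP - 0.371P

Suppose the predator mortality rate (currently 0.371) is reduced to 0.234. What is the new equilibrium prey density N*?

At the interior fixed point, setting dP/dt = 0 with P > 0 fixes N* = (predator death rate)/(NP coefficient) — independent of the other coefficients.
With the change, N* = 0.234/0.00565 = 41.4; it falls from 65.7.

N* ≈ 41.4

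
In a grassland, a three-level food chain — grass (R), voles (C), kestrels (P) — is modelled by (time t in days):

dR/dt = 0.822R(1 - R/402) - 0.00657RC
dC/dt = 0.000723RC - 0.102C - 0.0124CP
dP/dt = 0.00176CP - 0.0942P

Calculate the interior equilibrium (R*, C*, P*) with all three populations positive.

From dP/dt = 0: 0.00176C* = 0.0942, so C* = 53.5.
From dR/dt = 0: 0.822(1 - R*/402) = 0.00657·53.5, giving R* = 402·(1 - 0.428) = 230.
From dC/dt = 0: 0.000723·230 - 0.102 = 0.0124P*, so P* = 0.0643/0.0124 = 5.19.

R* ≈ 230, C* ≈ 53.5, P* ≈ 5.19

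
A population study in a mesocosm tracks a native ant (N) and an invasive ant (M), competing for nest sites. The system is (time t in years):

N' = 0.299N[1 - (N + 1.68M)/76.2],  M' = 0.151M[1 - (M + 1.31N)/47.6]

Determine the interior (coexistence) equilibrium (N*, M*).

N* ≈ 3.14, M* ≈ 43.5

Setting both brackets to zero gives the nullclines N + 1.68M = 76.2 and 1.31N + M = 47.6.
Substituting M = 47.6 - 1.31N into the first: N(1 - 1.68·1.31) = 76.2 - 1.68·47.6.
So N* = -3.77/-1.2 = 3.14, and then M* = 47.6 - 1.31·3.14 = 43.5.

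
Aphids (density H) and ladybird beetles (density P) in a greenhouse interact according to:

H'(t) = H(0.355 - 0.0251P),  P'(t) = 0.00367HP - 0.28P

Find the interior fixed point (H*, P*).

Set dP/dt = 0 with P > 0: 0.00367H - 0.28 = 0, so H* = 0.28/0.00367 = 76.3.
Set dH/dt = 0 with H > 0: 0.355 - 0.0251P = 0, so P* = 0.355/0.0251 = 14.1.

H* ≈ 76.3, P* ≈ 14.1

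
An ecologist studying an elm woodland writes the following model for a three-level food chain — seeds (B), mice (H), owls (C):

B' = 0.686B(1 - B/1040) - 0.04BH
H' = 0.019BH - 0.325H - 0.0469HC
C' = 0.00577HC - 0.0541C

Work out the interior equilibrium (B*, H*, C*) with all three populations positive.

B* ≈ 471, H* ≈ 9.38, C* ≈ 184

From dC/dt = 0: 0.00577H* = 0.0541, so H* = 9.38.
From dB/dt = 0: 0.686(1 - B*/1040) = 0.04·9.38, giving B* = 1040·(1 - 0.547) = 471.
From dH/dt = 0: 0.019·471 - 0.325 = 0.0469C*, so C* = 8.63/0.0469 = 184.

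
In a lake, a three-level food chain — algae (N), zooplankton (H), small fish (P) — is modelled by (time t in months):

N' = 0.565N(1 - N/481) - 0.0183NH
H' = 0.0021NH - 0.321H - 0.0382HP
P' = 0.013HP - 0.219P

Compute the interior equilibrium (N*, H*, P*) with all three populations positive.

N* ≈ 219, H* ≈ 16.8, P* ≈ 3.61

From dP/dt = 0: 0.013H* = 0.219, so H* = 16.8.
From dN/dt = 0: 0.565(1 - N*/481) = 0.0183·16.8, giving N* = 481·(1 - 0.546) = 219.
From dH/dt = 0: 0.0021·219 - 0.321 = 0.0382P*, so P* = 0.138/0.0382 = 3.61.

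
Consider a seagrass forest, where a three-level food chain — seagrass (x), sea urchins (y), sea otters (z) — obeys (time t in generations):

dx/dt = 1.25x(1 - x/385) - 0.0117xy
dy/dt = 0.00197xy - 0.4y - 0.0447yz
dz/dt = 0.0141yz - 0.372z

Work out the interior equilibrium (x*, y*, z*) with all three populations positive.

From dz/dt = 0: 0.0141y* = 0.372, so y* = 26.4.
From dx/dt = 0: 1.25(1 - x*/385) = 0.0117·26.4, giving x* = 385·(1 - 0.247) = 290.
From dy/dt = 0: 0.00197·290 - 0.4 = 0.0447z*, so z* = 0.171/0.0447 = 3.83.

x* ≈ 290, y* ≈ 26.4, z* ≈ 3.83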